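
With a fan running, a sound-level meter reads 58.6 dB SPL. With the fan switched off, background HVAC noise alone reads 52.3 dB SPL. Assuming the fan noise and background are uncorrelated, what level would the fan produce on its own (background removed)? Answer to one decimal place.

Background correction is a power subtraction:
L_src = 10·log₁₀(10^(58.6/10) − 10^(52.3/10)) = 10·log₁₀(554600) = 57.4 dB SPL.

57.4 dB SPL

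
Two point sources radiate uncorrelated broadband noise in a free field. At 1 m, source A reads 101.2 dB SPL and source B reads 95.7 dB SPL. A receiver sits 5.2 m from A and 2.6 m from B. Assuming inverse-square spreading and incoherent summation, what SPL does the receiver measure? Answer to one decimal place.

At the listener: L_A = 101.2 − 20·log₁₀(5.2) = 86.88 dB; L_B = 95.7 − 20·log₁₀(2.6) = 87.40 dB.
Combined: 10·log₁₀(10^(86.88/10)+10^(87.40/10)) = 90.2 dB SPL.

90.2 dB SPL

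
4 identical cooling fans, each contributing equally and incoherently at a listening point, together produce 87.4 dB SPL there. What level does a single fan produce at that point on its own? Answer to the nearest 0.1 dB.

81.4 dB SPL

4 equal incoherent sources add 10·log₁₀(4) = 6.02 dB over one source.
L_one = 87.4 − 6.02 = 81.4 dB SPL.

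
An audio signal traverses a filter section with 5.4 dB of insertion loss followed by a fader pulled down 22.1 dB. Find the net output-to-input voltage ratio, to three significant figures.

Net gain = (−5.4) + (−22.1) = -27.5 dB.
Voltage ratio = 10^(-27.5/20) = 0.0422.

0.0422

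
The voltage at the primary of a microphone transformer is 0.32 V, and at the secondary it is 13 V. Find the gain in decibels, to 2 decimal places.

32.18 dB

Voltage ratio → dB uses the 20·log₁₀ form:
20·log₁₀(13/0.32) = 20·log₁₀(40.62) = 32.18 dB.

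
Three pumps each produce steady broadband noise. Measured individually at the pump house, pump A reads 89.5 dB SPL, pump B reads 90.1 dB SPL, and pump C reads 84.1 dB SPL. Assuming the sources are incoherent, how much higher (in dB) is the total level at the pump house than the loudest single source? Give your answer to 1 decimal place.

3.3 dB

Incoherent sources sum as intensities:
L_total = 10·log₁₀(10^(89.5/10) + 10^(90.1/10) + 10^(84.1/10)) = 93.37 dB SPL.
Excess over the loudest (90.1 dB): 93.37 − 90.1 = 3.3 dB.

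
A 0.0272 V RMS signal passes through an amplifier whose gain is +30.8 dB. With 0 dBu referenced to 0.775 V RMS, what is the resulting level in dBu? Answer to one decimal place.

+1.7 dBu

Input level: 20·log₁₀(0.0272/0.775) = -29.09 dBu.
Output: -29.09 + 30.8 = +1.7 dBu.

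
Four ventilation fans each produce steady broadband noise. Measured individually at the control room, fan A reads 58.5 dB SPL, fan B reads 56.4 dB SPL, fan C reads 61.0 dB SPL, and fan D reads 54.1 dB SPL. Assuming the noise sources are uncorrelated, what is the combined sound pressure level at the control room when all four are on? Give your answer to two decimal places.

64.25 dB SPL

Incoherent sources sum as intensities:
L_total = 10·log₁₀(10^(58.5/10) + 10^(56.4/10) + 10^(61.0/10) + 10^(54.1/10)) = 10·log₁₀(2660000) = 64.25 dB SPL.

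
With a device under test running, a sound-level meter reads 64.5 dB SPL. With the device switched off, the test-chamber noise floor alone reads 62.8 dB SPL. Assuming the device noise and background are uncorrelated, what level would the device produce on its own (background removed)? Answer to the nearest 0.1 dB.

Subtract intensities: L_src = 10·log₁₀(10^(L_total/10) − 10^(L_bg/10)).
L_src = 10·log₁₀(10^(64.5/10) − 10^(62.8/10)) = 10·log₁₀(912900) = 59.6 dB SPL.

59.6 dB SPL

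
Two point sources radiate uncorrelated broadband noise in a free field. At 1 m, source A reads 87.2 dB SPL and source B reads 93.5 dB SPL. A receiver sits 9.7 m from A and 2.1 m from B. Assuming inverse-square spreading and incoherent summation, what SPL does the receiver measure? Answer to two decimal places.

At the listener: L_A = 87.2 − 20·log₁₀(9.7) = 67.465 dB; L_B = 93.5 − 20·log₁₀(2.1) = 87.056 dB.
Combined: 10·log₁₀(10^(67.465/10)+10^(87.056/10)) = 87.10 dB SPL.

87.10 dB SPL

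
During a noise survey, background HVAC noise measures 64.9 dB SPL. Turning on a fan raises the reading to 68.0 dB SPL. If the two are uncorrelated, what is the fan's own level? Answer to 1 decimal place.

Subtract intensities: L_src = 10·log₁₀(10^(L_total/10) − 10^(L_bg/10)).
L_src = 10·log₁₀(10^(68.0/10) − 10^(64.9/10)) = 10·log₁₀(3219000) = 65.1 dB SPL.

65.1 dB SPL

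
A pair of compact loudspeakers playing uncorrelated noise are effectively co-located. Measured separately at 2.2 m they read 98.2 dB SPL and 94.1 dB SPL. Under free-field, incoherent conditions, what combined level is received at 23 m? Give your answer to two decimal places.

79.24 dB SPL

Combined at 2.2 m: 10·log₁₀(10^(98.2/10)+10^(94.1/10)) = 99.627 dB SPL.
Then apply −20·log₁₀(23/2.2) = -20.386 dB → 79.24 dB SPL.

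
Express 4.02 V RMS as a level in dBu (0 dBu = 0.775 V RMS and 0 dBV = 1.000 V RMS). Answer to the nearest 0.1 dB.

dBu = 20·log₁₀(V / 0.775 V).
20·log₁₀(4.02/0.775) = +14.3 dBu.

+14.3 dBu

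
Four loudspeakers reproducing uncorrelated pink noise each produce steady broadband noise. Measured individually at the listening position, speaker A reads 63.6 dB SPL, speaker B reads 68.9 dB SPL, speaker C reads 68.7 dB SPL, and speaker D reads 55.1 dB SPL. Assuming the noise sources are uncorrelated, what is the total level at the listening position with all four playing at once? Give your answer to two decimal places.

72.50 dB SPL

Incoherent sources sum as intensities:
L_total = 10·log₁₀(10^(63.6/10) + 10^(68.9/10) + 10^(68.7/10) + 10^(55.1/10)) = 10·log₁₀(17790000) = 72.50 dB SPL.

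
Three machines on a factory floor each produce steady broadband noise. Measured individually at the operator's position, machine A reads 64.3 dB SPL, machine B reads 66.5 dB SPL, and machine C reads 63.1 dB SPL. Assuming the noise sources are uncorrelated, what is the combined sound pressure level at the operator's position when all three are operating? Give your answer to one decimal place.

69.6 dB SPL

Add the sources as powers (linear), then convert back to dB:
L_total = 10·log₁₀(10^(64.3/10) + 10^(66.5/10) + 10^(63.1/10)) = 10·log₁₀(9200000) = 69.6 dB SPL.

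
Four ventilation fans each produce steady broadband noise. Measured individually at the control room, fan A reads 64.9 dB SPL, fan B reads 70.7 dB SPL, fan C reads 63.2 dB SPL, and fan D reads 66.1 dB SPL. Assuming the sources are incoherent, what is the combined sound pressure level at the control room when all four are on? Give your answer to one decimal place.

Add the sources as powers (linear), then convert back to dB:
L_total = 10·log₁₀(10^(64.9/10) + 10^(70.7/10) + 10^(63.2/10) + 10^(66.1/10)) = 10·log₁₀(21000000) = 73.2 dB SPL.

73.2 dB SPL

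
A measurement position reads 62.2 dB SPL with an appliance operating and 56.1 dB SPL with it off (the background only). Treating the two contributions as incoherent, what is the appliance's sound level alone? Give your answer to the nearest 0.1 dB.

61.0 dB SPL

Subtract intensities: L_src = 10·log₁₀(10^(L_total/10) − 10^(L_bg/10)).
L_src = 10·log₁₀(10^(62.2/10) − 10^(56.1/10)) = 10·log₁₀(1252000) = 61.0 dB SPL.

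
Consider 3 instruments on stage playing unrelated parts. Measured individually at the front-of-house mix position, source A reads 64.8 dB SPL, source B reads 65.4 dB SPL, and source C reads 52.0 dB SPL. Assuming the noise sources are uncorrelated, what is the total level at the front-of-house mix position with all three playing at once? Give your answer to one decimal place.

68.2 dB SPL

Incoherent sources sum as intensities:
L_total = 10·log₁₀(10^(64.8/10) + 10^(65.4/10) + 10^(52.0/10)) = 10·log₁₀(6646000) = 68.2 dB SPL.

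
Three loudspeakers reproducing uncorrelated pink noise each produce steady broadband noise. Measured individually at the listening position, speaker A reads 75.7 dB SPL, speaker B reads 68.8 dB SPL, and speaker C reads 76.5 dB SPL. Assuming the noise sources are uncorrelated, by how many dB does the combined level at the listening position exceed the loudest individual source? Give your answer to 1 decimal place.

3.0 dB

Incoherent sources sum as intensities:
L_total = 10·log₁₀(10^(75.7/10) + 10^(68.8/10) + 10^(76.5/10)) = 79.51 dB SPL.
Excess over the loudest (76.5 dB): 79.51 − 76.5 = 3.0 dB.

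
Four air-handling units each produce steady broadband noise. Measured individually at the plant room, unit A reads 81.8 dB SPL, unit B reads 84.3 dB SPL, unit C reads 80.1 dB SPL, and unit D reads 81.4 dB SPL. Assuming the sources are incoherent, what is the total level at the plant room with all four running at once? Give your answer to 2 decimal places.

Incoherent sources sum as intensities:
L_total = 10·log₁₀(10^(81.8/10) + 10^(84.3/10) + 10^(80.1/10) + 10^(81.4/10)) = 10·log₁₀(660900000) = 88.20 dB SPL.

88.20 dB SPL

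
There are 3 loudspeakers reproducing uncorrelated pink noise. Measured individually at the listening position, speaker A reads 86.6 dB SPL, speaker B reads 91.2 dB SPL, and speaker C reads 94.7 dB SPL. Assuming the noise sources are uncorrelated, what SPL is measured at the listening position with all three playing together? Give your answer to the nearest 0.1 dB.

Add the sources as powers (linear), then convert back to dB:
L_total = 10·log₁₀(10^(86.6/10) + 10^(91.2/10) + 10^(94.7/10)) = 10·log₁₀(4727000000) = 96.7 dB SPL.

96.7 dB SPL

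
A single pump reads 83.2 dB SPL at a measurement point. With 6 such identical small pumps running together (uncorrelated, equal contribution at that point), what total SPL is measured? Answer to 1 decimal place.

91.0 dB SPL

6 equal incoherent sources raise the level by 10·log₁₀(6) = 7.78 dB.
L_total = 83.2 + 7.78 = 91.0 dB SPL.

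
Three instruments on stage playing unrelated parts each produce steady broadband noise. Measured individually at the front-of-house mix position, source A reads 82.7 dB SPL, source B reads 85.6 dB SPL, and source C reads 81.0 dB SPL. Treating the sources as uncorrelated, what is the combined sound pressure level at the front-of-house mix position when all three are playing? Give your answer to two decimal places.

88.29 dB SPL

Uncorrelated sources add in intensity (power), not in dB.
L_total = 10·log₁₀(10^(82.7/10) + 10^(85.6/10) + 10^(81.0/10)) = 10·log₁₀(675200000) = 88.29 dB SPL.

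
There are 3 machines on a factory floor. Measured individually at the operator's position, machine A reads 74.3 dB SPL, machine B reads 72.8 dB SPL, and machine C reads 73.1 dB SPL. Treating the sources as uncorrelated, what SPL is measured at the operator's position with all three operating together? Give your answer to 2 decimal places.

Incoherent sources sum as intensities:
L_total = 10·log₁₀(10^(74.3/10) + 10^(72.8/10) + 10^(73.1/10)) = 10·log₁₀(66390000) = 78.22 dB SPL.

78.22 dB SPL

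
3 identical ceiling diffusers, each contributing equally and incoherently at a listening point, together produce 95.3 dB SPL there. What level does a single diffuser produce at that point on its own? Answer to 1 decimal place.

90.5 dB SPL

3 equal incoherent sources add 10·log₁₀(3) = 4.77 dB over one source.
L_one = 95.3 − 4.77 = 90.5 dB SPL.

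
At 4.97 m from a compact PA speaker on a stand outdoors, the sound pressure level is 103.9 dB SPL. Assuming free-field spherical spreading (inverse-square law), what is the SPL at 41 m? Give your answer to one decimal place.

Inverse-square spreading gives ΔL = −20·log₁₀(d₂/d₁).
ΔL = −20·log₁₀(41/4.97) = -18.33 dB, so L₂ = 103.9 + (-18.33) = 85.6 dB SPL.

85.6 dB SPL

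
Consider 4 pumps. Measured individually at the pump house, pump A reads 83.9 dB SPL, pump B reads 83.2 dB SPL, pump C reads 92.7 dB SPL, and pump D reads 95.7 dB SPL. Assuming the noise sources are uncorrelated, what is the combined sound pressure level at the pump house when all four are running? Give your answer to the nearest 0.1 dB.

97.8 dB SPL

Uncorrelated sources add in intensity (power), not in dB.
L_total = 10·log₁₀(10^(83.9/10) + 10^(83.2/10) + 10^(92.7/10) + 10^(95.7/10)) = 10·log₁₀(6032000000) = 97.8 dB SPL.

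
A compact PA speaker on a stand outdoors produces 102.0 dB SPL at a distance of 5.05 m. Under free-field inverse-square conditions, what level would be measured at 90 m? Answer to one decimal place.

Inverse-square spreading gives ΔL = −20·log₁₀(d₂/d₁).
ΔL = −20·log₁₀(90/5.05) = -25.02 dB, so L₂ = 102.0 + (-25.02) = 77.0 dB SPL.

77.0 dB SPL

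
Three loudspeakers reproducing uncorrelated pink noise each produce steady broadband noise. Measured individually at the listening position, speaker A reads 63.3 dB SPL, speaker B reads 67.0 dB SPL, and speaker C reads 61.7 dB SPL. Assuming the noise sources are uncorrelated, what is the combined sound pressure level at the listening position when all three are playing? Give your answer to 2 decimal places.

Uncorrelated sources add in intensity (power), not in dB.
L_total = 10·log₁₀(10^(63.3/10) + 10^(67.0/10) + 10^(61.7/10)) = 10·log₁₀(8629000) = 69.36 dB SPL.

69.36 dB SPL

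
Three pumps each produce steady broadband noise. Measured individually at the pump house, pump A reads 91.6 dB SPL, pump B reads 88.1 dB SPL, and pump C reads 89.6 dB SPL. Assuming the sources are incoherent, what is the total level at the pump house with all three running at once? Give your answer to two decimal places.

94.78 dB SPL

Uncorrelated sources add in intensity (power), not in dB.
L_total = 10·log₁₀(10^(91.6/10) + 10^(88.1/10) + 10^(89.6/10)) = 10·log₁₀(3003000000) = 94.78 dB SPL.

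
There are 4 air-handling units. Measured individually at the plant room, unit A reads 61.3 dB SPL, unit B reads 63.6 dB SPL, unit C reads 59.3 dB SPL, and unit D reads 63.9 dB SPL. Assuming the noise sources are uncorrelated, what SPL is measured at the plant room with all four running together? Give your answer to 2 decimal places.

Uncorrelated sources add in intensity (power), not in dB.
L_total = 10·log₁₀(10^(61.3/10) + 10^(63.6/10) + 10^(59.3/10) + 10^(63.9/10)) = 10·log₁₀(6946000) = 68.42 dB SPL.

68.42 dB SPL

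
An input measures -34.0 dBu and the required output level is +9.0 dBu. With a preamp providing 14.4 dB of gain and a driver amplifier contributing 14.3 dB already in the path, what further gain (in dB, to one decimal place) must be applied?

The required make-up gain is the shortfall in the dB sum.
G = +9.0 − (-34.0) − 14.4 − 14.3 = 14.3 dB.

14.3 dB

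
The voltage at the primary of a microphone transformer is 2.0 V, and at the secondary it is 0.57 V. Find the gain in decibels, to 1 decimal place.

Voltage is an amplitude quantity, so gain = 20·log₁₀(V_out/V_in).
20·log₁₀(0.57/2.0) = 20·log₁₀(0.2850) = -10.9 dB.

-10.9 dB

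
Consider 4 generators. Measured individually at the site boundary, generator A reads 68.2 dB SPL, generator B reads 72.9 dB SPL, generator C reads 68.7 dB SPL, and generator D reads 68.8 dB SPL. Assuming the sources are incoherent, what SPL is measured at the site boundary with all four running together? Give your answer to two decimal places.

Incoherent sources sum as intensities:
L_total = 10·log₁₀(10^(68.2/10) + 10^(72.9/10) + 10^(68.7/10) + 10^(68.8/10)) = 10·log₁₀(41100000) = 76.14 dB SPL.

76.14 dB SPL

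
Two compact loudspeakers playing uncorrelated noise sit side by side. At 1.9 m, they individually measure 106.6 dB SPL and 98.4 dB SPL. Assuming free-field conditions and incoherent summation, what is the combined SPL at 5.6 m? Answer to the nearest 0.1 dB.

Combined at 1.9 m: 10·log₁₀(10^(106.6/10)+10^(98.4/10)) = 107.21 dB SPL.
Then apply −20·log₁₀(5.6/1.9) = -9.39 dB → 97.8 dB SPL.

97.8 dB SPL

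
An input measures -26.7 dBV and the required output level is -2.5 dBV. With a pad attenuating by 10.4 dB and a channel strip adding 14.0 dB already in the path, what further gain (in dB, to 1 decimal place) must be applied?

The required make-up gain is the shortfall in the dB sum.
G = -2.5 − (-26.7) + 10.4 − 14.0 = 20.6 dB.

20.6 dB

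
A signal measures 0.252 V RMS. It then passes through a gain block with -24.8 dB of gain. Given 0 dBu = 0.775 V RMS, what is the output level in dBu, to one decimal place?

-34.6 dBu

Input level: 20·log₁₀(0.252/0.775) = -9.76 dBu.
Output: -9.76 − 24.8 = -34.6 dBu.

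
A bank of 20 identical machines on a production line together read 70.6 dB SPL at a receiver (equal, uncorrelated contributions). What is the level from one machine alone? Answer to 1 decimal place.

20 equal incoherent sources add 10·log₁₀(20) = 13.01 dB over one source.
L_one = 70.6 − 13.01 = 57.6 dB SPL.

57.6 dB SPL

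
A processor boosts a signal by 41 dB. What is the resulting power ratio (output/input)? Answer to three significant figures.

Power ratio = 10^(dB/10).
10^(41/10) = 10^(4.100) = 12600.

12600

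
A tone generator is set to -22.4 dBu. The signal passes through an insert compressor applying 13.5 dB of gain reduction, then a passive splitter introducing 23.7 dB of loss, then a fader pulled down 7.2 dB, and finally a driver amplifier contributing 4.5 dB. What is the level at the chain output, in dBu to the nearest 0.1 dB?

-62.3 dBu

In dB, series stages simply add:
-22.4 − 13.5 − 23.7 − 7.2 + 4.5 = -62.3 dBu.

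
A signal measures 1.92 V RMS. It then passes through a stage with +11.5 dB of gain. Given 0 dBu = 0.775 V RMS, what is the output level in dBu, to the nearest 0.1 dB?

Input level: 20·log₁₀(1.92/0.775) = 7.88 dBu.
Output: 7.88 + 11.5 = +19.4 dBu.

+19.4 dBu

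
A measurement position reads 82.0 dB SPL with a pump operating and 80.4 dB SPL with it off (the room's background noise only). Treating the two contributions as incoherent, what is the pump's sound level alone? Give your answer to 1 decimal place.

76.9 dB SPL

Subtract intensities: L_src = 10·log₁₀(10^(L_total/10) − 10^(L_bg/10)).
L_src = 10·log₁₀(10^(82.0/10) − 10^(80.4/10)) = 10·log₁₀(48840000) = 76.9 dB SPL.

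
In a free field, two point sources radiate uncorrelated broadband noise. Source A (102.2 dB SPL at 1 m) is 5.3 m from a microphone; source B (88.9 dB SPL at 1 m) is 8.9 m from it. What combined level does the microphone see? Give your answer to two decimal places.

87.79 dB SPL

At the listener: L_A = 102.2 − 20·log₁₀(5.3) = 87.714 dB; L_B = 88.9 − 20·log₁₀(8.9) = 69.912 dB.
Combined: 10·log₁₀(10^(87.714/10)+10^(69.912/10)) = 87.79 dB SPL.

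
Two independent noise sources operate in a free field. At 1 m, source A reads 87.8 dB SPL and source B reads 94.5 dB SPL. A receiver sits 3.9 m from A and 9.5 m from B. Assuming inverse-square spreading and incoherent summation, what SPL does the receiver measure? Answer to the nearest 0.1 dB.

At the listener: L_A = 87.8 − 20·log₁₀(3.9) = 75.98 dB; L_B = 94.5 − 20·log₁₀(9.5) = 74.95 dB.
Combined: 10·log₁₀(10^(75.98/10)+10^(74.95/10)) = 78.5 dB SPL.

78.5 dB SPL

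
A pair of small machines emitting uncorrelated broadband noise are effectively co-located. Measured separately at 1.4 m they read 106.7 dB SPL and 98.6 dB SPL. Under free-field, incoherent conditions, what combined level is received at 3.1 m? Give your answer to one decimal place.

100.4 dB SPL

Combined at 1.4 m: 10·log₁₀(10^(106.7/10)+10^(98.6/10)) = 107.33 dB SPL.
Then apply −20·log₁₀(3.1/1.4) = -6.90 dB → 100.4 dB SPL.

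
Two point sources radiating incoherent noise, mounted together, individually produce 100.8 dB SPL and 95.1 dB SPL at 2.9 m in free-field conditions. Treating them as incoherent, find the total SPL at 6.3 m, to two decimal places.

95.10 dB SPL

Combined at 2.9 m: 10·log₁₀(10^(100.8/10)+10^(95.1/10)) = 101.835 dB SPL.
Then apply −20·log₁₀(6.3/2.9) = -6.739 dB → 95.10 dB SPL.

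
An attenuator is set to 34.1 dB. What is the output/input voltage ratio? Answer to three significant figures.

0.0197

Voltage ratio = 10^(dB/20).
10^(-34.1/20) = 10^(-1.705) = 0.0197.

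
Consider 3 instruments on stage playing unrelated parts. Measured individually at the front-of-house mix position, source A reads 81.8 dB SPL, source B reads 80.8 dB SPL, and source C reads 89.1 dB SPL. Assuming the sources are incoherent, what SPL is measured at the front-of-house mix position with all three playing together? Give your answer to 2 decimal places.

90.35 dB SPL

Add the sources as powers (linear), then convert back to dB:
L_total = 10·log₁₀(10^(81.8/10) + 10^(80.8/10) + 10^(89.1/10)) = 10·log₁₀(1084000000) = 90.35 dB SPL.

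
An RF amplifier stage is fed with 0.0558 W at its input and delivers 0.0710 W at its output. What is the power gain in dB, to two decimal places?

Power ratio → dB uses the 10·log₁₀ form:
10·log₁₀(0.0710/0.0558) = 10·log₁₀(1.272) = 1.05 dB.

1.05 dB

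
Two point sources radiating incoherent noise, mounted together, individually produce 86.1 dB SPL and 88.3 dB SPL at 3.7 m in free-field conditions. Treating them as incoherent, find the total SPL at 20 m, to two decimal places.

75.69 dB SPL

Combined at 3.7 m: 10·log₁₀(10^(86.1/10)+10^(88.3/10)) = 90.348 dB SPL.
Then apply −20·log₁₀(20/3.7) = -14.657 dB → 75.69 dB SPL.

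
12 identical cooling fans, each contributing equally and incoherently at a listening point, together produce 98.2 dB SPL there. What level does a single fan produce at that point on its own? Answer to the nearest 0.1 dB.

12 equal incoherent sources add 10·log₁₀(12) = 10.79 dB over one source.
L_one = 98.2 − 10.79 = 87.4 dB SPL.

87.4 dB SPL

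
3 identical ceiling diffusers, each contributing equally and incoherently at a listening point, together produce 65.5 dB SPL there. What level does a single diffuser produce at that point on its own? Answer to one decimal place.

60.7 dB SPL

3 equal incoherent sources add 10·log₁₀(3) = 4.77 dB over one source.
L_one = 65.5 − 4.77 = 60.7 dB SPL.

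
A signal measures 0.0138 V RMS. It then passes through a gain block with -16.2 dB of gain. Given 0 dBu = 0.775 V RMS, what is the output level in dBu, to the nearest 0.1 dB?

Input level: 20·log₁₀(0.0138/0.775) = -34.99 dBu.
Output: -34.99 − 16.2 = -51.2 dBu.

-51.2 dBu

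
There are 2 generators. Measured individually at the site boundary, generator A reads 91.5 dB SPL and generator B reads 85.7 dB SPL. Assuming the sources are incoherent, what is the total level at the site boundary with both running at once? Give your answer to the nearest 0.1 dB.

92.5 dB SPL

Incoherent sources sum as intensities:
L_total = 10·log₁₀(10^(91.5/10) + 10^(85.7/10)) = 10·log₁₀(1784000000) = 92.5 dB SPL.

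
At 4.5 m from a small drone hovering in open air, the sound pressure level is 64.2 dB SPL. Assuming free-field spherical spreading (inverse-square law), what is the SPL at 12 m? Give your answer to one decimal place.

55.7 dB SPL

For a point source in a free field, ΔL = −20·log₁₀(d₂/d₁).
ΔL = −20·log₁₀(12/4.5) = -8.52 dB, so L₂ = 64.2 + (-8.52) = 55.7 dB SPL.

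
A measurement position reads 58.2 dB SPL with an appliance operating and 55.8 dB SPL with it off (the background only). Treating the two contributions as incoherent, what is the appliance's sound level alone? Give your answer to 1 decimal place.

Background correction is a power subtraction:
L_src = 10·log₁₀(10^(58.2/10) − 10^(55.8/10)) = 10·log₁₀(280500) = 54.5 dB SPL.

54.5 dB SPL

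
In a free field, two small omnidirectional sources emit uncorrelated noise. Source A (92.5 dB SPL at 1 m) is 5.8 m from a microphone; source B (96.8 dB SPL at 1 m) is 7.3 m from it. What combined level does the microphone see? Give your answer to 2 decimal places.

At the listener: L_A = 92.5 − 20·log₁₀(5.8) = 77.231 dB; L_B = 96.8 − 20·log₁₀(7.3) = 79.534 dB.
Combined: 10·log₁₀(10^(77.231/10)+10^(79.534/10)) = 81.54 dB SPL.

81.54 dB SPL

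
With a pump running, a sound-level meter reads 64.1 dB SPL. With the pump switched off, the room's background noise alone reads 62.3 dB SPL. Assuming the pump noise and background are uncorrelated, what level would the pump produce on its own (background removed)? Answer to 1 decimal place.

Background correction is a power subtraction:
L_src = 10·log₁₀(10^(64.1/10) − 10^(62.3/10)) = 10·log₁₀(872200) = 59.4 dB SPL.

59.4 dB SPL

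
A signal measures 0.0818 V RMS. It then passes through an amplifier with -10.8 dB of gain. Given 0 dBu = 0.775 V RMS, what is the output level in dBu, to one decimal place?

-30.3 dBu

Input level: 20·log₁₀(0.0818/0.775) = -19.53 dBu.
Output: -19.53 − 10.8 = -30.3 dBu.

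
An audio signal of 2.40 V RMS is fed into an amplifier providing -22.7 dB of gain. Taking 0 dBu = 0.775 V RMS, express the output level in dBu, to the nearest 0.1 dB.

Input level: 20·log₁₀(2.40/0.775) = 9.82 dBu.
Output: 9.82 − 22.7 = -12.9 dBu.

-12.9 dBu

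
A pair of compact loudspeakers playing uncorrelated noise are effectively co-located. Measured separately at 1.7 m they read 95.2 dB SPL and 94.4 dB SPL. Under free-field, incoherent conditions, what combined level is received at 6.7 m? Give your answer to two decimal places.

Combined at 1.7 m: 10·log₁₀(10^(95.2/10)+10^(94.4/10)) = 97.829 dB SPL.
Then apply −20·log₁₀(6.7/1.7) = -11.913 dB → 85.92 dB SPL.

85.92 dB SPL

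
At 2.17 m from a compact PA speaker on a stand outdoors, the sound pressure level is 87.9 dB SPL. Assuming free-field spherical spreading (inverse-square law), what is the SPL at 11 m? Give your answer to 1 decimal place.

For a point source in a free field, ΔL = −20·log₁₀(d₂/d₁).
ΔL = −20·log₁₀(11/2.17) = -14.10 dB, so L₂ = 87.9 + (-14.10) = 73.8 dB SPL.

73.8 dB SPL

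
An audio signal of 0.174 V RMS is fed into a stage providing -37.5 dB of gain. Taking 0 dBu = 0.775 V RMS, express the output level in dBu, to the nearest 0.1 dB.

-50.5 dBu

Input level: 20·log₁₀(0.174/0.775) = -12.98 dBu.
Output: -12.98 − 37.5 = -50.5 dBu.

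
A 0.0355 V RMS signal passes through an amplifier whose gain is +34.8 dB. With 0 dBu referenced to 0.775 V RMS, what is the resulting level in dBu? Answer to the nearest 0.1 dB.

Input level: 20·log₁₀(0.0355/0.775) = -26.78 dBu.
Output: -26.78 + 34.8 = +8.0 dBu.

+8.0 dBu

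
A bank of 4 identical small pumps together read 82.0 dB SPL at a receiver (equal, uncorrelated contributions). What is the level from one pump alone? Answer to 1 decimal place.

76.0 dB SPL

4 equal incoherent sources add 10·log₁₀(4) = 6.02 dB over one source.
L_one = 82.0 − 6.02 = 76.0 dB SPL.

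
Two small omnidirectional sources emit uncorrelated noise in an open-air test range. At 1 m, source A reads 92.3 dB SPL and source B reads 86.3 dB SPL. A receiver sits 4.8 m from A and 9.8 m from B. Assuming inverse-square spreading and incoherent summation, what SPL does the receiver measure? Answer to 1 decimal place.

78.9 dB SPL

At the listener: L_A = 92.3 − 20·log₁₀(4.8) = 78.68 dB; L_B = 86.3 − 20·log₁₀(9.8) = 66.48 dB.
Combined: 10·log₁₀(10^(78.68/10)+10^(66.48/10)) = 78.9 dB SPL.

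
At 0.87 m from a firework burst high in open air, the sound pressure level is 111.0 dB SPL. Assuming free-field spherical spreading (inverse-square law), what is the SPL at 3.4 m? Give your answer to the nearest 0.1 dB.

99.2 dB SPL

Free-field point source: level drops by 20·log₁₀ of the distance ratio.
ΔL = −20·log₁₀(3.4/0.87) = -11.84 dB, so L₂ = 111.0 + (-11.84) = 99.2 dB SPL.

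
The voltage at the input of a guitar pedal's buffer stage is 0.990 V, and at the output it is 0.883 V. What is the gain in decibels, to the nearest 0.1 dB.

Voltage is an amplitude quantity, so gain = 20·log₁₀(V_out/V_in).
20·log₁₀(0.883/0.990) = 20·log₁₀(0.8919) = -1.0 dB.

-1.0 dB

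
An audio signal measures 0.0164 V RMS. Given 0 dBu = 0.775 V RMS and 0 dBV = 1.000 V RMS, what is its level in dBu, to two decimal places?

dBu = 20·log₁₀(V / 0.775 V).
20·log₁₀(0.0164/0.775) = -33.49 dBu.

-33.49 dBu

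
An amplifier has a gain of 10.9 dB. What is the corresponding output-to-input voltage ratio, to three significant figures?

3.51

Voltage ratio = 10^(dB/20).
10^(10.9/20) = 10^(0.5450) = 3.51.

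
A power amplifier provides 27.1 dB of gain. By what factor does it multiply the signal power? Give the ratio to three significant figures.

Power ratio = 10^(dB/10).
10^(27.1/10) = 10^(2.710) = 513.

513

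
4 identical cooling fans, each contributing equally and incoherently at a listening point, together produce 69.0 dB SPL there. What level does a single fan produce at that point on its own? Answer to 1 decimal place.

63.0 dB SPL

4 equal incoherent sources add 10·log₁₀(4) = 6.02 dB over one source.
L_one = 69.0 − 6.02 = 63.0 dB SPL.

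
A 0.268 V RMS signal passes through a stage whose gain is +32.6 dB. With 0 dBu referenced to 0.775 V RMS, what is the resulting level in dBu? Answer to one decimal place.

Input level: 20·log₁₀(0.268/0.775) = -9.22 dBu.
Output: -9.22 + 32.6 = +23.4 dBu.

+23.4 dBu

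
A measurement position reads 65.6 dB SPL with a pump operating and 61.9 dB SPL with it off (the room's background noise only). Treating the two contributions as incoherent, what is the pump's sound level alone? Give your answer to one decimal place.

63.2 dB SPL

Remove the background by subtracting linear intensities:
L_src = 10·log₁₀(10^(65.6/10) − 10^(61.9/10)) = 10·log₁₀(2082000) = 63.2 dB SPL.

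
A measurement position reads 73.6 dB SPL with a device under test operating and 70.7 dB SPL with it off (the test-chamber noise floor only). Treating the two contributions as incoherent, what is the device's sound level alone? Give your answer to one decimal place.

70.5 dB SPL

Subtract intensities: L_src = 10·log₁₀(10^(L_total/10) − 10^(L_bg/10)).
L_src = 10·log₁₀(10^(73.6/10) − 10^(70.7/10)) = 10·log₁₀(11160000) = 70.5 dB SPL.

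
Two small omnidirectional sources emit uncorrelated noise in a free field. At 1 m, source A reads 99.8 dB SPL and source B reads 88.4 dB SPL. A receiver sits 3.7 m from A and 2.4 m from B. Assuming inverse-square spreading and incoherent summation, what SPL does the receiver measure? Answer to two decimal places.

At the listener: L_A = 99.8 − 20·log₁₀(3.7) = 88.436 dB; L_B = 88.4 − 20·log₁₀(2.4) = 80.796 dB.
Combined: 10·log₁₀(10^(88.436/10)+10^(80.796/10)) = 89.13 dB SPL.

89.13 dB SPL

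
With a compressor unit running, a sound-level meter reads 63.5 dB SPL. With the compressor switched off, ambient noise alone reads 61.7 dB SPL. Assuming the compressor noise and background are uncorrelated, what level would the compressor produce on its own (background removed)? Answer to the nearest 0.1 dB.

58.8 dB SPL

Subtract intensities: L_src = 10·log₁₀(10^(L_total/10) − 10^(L_bg/10)).
L_src = 10·log₁₀(10^(63.5/10) − 10^(61.7/10)) = 10·log₁₀(759600) = 58.8 dB SPL.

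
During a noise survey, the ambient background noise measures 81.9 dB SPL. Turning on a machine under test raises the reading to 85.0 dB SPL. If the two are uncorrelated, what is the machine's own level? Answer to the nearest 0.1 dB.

82.1 dB SPL

Background correction is a power subtraction:
L_src = 10·log₁₀(10^(85.0/10) − 10^(81.9/10)) = 10·log₁₀(161300000) = 82.1 dB SPL.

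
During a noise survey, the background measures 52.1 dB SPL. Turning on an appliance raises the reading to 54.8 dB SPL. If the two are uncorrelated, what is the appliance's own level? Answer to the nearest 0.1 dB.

51.5 dB SPL

Subtract intensities: L_src = 10·log₁₀(10^(L_total/10) − 10^(L_bg/10)).
L_src = 10·log₁₀(10^(54.8/10) − 10^(52.1/10)) = 10·log₁₀(139800) = 51.5 dB SPL.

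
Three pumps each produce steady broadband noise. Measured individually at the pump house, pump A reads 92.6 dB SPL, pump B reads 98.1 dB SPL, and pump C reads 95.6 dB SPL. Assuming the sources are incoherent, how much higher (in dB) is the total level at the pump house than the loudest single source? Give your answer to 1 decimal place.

Incoherent sources sum as intensities:
L_total = 10·log₁₀(10^(92.6/10) + 10^(98.1/10) + 10^(95.6/10)) = 100.76 dB SPL.
Excess over the loudest (98.1 dB): 100.76 − 98.1 = 2.7 dB.

2.7 dB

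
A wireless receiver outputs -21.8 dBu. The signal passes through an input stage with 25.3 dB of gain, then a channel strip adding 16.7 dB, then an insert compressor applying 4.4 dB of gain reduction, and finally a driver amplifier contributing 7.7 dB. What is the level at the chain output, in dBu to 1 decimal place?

In dB, series stages simply add:
-21.8 + 25.3 + 16.7 − 4.4 + 7.7 = +23.5 dBu.

+23.5 dBu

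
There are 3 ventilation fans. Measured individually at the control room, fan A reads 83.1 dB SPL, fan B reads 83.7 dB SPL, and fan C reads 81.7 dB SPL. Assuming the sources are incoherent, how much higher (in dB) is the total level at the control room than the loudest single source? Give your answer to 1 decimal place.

Incoherent sources sum as intensities:
L_total = 10·log₁₀(10^(83.1/10) + 10^(83.7/10) + 10^(81.7/10)) = 87.68 dB SPL.
Excess over the loudest (83.7 dB): 87.68 − 83.7 = 4.0 dB.

4.0 dB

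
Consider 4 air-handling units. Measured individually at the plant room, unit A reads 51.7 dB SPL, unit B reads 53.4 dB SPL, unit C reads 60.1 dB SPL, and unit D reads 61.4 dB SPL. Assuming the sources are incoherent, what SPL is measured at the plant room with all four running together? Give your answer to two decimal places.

64.43 dB SPL

Incoherent sources sum as intensities:
L_total = 10·log₁₀(10^(51.7/10) + 10^(53.4/10) + 10^(60.1/10) + 10^(61.4/10)) = 10·log₁₀(2770000) = 64.43 dB SPL.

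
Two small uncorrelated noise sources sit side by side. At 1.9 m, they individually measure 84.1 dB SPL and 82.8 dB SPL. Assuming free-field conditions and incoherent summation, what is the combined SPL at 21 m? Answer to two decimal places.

Combined at 1.9 m: 10·log₁₀(10^(84.1/10)+10^(82.8/10)) = 86.509 dB SPL.
Then apply −20·log₁₀(21/1.9) = -20.869 dB → 65.64 dB SPL.

65.64 dB SPL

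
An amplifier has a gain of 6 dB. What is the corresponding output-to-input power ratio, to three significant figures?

3.98

Power ratio = 10^(dB/10).
10^(6/10) = 10^(0.6000) = 3.98.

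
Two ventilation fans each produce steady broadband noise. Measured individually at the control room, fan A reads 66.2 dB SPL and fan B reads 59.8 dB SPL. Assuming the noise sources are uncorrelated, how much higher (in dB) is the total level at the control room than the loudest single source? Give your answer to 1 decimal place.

Incoherent sources sum as intensities:
L_total = 10·log₁₀(10^(66.2/10) + 10^(59.8/10)) = 67.10 dB SPL.
Excess over the loudest (66.2 dB): 67.10 − 66.2 = 0.9 dB.

0.9 dB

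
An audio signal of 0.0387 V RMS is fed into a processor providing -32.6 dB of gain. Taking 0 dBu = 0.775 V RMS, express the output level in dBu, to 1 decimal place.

-58.6 dBu

Input level: 20·log₁₀(0.0387/0.775) = -26.03 dBu.
Output: -26.03 − 32.6 = -58.6 dBu.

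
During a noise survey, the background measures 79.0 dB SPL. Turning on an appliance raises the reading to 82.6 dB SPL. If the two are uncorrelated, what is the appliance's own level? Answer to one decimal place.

80.1 dB SPL

Background correction is a power subtraction:
L_src = 10·log₁₀(10^(82.6/10) − 10^(79.0/10)) = 10·log₁₀(102500000) = 80.1 dB SPL.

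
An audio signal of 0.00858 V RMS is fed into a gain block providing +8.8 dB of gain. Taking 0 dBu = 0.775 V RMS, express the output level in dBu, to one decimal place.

-30.3 dBu

Input level: 20·log₁₀(0.00858/0.775) = -39.12 dBu.
Output: -39.12 + 8.8 = -30.3 dBu.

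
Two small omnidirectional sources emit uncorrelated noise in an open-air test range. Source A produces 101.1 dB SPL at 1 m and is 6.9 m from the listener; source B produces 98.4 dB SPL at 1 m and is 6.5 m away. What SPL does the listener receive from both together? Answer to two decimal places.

At the listener: L_A = 101.1 − 20·log₁₀(6.9) = 84.323 dB; L_B = 98.4 − 20·log₁₀(6.5) = 82.142 dB.
Combined: 10·log₁₀(10^(84.323/10)+10^(82.142/10)) = 86.38 dB SPL.

86.38 dB SPL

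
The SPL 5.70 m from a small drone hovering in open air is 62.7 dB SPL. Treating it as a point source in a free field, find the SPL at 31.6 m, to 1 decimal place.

47.8 dB SPL

Free-field point source: level drops by 20·log₁₀ of the distance ratio.
ΔL = −20·log₁₀(31.6/5.70) = -14.88 dB, so L₂ = 62.7 + (-14.88) = 47.8 dB SPL.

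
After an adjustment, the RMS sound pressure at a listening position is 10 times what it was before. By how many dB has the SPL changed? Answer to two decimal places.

20.00 dB

Sound pressure is an amplitude quantity: ΔL = 20·log₁₀(p₂/p₁).
20·log₁₀(10) = 20.00 dB.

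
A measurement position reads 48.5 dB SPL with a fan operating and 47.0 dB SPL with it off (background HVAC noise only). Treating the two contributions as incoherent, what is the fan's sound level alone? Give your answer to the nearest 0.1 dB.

Subtract intensities: L_src = 10·log₁₀(10^(L_total/10) − 10^(L_bg/10)).
L_src = 10·log₁₀(10^(48.5/10) − 10^(47.0/10)) = 10·log₁₀(20680) = 43.2 dB SPL.

43.2 dB SPL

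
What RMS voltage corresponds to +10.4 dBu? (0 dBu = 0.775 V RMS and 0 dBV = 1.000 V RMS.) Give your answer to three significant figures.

V = 0.775 V × 10^(+10.4/20).
= 0.775 × 3.311 = 2.57 V.

2.57 V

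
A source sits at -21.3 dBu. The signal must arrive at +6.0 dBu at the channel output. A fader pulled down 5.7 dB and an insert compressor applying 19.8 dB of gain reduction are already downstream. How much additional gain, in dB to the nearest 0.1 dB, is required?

The required make-up gain is the shortfall in the dB sum.
G = +6.0 − (-21.3) + 5.7 + 19.8 = 52.8 dB.

52.8 dB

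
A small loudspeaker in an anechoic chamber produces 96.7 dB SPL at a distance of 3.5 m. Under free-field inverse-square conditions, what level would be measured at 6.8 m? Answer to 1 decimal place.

90.9 dB SPL

For a point source in a free field, ΔL = −20·log₁₀(d₂/d₁).
ΔL = −20·log₁₀(6.8/3.5) = -5.77 dB, so L₂ = 96.7 + (-5.77) = 90.9 dB SPL.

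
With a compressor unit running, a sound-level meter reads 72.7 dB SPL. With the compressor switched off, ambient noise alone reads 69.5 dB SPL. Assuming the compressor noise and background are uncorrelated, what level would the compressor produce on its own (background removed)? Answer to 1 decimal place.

Remove the background by subtracting linear intensities:
L_src = 10·log₁₀(10^(72.7/10) − 10^(69.5/10)) = 10·log₁₀(9708000) = 69.9 dB SPL.

69.9 dB SPL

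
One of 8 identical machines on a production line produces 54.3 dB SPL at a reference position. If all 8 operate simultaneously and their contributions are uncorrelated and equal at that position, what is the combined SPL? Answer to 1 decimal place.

8 equal incoherent sources raise the level by 10·log₁₀(8) = 9.03 dB.
L_total = 54.3 + 9.03 = 63.3 dB SPL.

63.3 dB SPL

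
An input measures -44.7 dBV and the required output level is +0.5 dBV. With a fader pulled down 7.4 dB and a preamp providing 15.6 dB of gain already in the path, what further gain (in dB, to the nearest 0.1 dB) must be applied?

The required make-up gain is the shortfall in the dB sum.
G = +0.5 − (-44.7) + 7.4 − 15.6 = 37.0 dB.

37.0 dB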